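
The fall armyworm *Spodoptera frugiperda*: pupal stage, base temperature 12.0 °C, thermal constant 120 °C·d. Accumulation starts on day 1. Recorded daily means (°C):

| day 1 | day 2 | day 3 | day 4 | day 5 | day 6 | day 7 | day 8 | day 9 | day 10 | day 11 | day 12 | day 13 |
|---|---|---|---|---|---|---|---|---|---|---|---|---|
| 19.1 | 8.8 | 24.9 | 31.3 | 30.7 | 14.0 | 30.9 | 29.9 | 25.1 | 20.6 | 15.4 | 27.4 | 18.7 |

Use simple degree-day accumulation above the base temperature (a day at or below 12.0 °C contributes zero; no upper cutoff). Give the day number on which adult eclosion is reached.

Daily DD above 12.0 °C: 7.1, 0.0, 12.9, 19.3, 18.7, 2.0, 18.9, 17.9, 13.1, 8.6, 3.4, 15.4, 6.7.
Cumulative: 7.1, 7.1, 20.0, 39.3, 58.0, 60.0, 78.9, 96.8, 109.9, 118.5, 121.9, 137.3, 144.0.
The total first reaches 120 DD on day 11.

day 11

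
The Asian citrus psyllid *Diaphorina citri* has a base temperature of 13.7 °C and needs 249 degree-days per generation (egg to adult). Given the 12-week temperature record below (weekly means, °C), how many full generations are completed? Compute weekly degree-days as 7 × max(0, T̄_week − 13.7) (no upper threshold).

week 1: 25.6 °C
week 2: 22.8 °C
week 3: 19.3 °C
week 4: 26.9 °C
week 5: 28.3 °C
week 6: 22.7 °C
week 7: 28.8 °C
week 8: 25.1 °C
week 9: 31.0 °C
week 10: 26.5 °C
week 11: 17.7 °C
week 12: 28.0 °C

Weekly DD (7 × max(0, T̄ − 13.7)): 83.3, 63.7, 39.2, 92.4, 102.2, 63.0, 105.7, 79.8, 121.1, 89.6, 28.0, 100.1.
Season total = 968.1 DD.
Complete generations = ⌊968.1 / 249⌋ = 3.

3 generations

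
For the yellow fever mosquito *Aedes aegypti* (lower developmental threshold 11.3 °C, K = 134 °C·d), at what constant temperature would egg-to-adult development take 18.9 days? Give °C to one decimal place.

18.4 °C

Required daily accumulation = 134 / 18.9 = 7.090 DD/day.
T = T_base + 7.090 = 11.3 + 7.090 = 18.390 ≈ 18.4 °C.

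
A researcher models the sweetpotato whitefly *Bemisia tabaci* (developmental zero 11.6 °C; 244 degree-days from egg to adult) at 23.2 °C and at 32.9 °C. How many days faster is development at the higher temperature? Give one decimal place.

At 23.2 °C: 244 / (23.2 − 11.6) = 244 / 11.6 = 21.034 d.
At 32.9 °C: 244 / (32.9 − 11.6) = 244 / 21.3 = 11.455 d.
Difference = |21.034 − 11.455| = 9.579 ≈ 9.6 days.

9.6 days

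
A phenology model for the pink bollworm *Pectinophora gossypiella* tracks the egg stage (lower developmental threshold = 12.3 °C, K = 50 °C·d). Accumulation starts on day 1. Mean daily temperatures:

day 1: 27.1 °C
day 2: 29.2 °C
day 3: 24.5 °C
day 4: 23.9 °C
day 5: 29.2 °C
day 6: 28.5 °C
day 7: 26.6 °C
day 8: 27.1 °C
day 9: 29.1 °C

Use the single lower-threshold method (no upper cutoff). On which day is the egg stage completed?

Daily DD above 12.3 °C: 14.8, 16.9, 12.2, 11.6, 16.9, 16.2, 14.3, 14.8, 16.8.
Cumulative: 14.8, 31.7, 43.9, 55.5, 72.4, 88.6, 102.9, 117.7, 134.5.
The total first reaches 50 DD on day 4.

day 4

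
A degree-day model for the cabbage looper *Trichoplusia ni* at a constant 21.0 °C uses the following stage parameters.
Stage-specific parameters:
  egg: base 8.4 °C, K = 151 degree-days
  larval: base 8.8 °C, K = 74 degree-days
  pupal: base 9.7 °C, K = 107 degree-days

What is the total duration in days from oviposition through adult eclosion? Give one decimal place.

egg: 151 / (21.0 − 8.4) = 151 / 12.6 = 11.984 d.
larval: 74 / (21.0 − 8.8) = 74 / 12.2 = 6.066 d.
pupal: 107 / (21.0 − 9.7) = 107 / 11.3 = 9.469 d.
Sum = 27.519 ≈ 27.5 days.

27.5 days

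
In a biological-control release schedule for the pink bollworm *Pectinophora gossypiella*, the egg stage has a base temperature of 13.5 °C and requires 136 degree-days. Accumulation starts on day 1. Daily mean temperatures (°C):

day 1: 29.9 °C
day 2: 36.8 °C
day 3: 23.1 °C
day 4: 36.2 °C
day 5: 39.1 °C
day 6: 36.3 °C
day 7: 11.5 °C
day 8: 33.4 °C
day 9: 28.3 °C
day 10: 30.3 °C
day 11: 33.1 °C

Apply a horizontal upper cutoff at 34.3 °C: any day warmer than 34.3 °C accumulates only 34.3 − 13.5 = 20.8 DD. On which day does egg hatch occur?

day 9

Daily DD above 13.5 °C (capped at 20.8): 16.4, 20.8, 9.6, 20.8, 20.8, 20.8, 0.0, 19.9, 14.8, 16.8, 19.6.
Cumulative: 16.4, 37.2, 46.8, 67.6, 88.4, 109.2, 109.2, 129.1, 143.9, 160.7, 180.3.
The total first reaches 136 DD on day 9.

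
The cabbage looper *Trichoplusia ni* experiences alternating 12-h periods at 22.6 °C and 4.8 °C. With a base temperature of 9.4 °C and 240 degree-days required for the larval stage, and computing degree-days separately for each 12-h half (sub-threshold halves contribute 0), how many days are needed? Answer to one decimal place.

36.4 days

Day half: max(0, 22.6 − 9.4) × 0.5 = 13.2 × 0.5 = 6.60 DD.
Night half: max(0, 4.8 − 9.4) × 0.5 = 0.0 × 0.5 = 0.00 DD.
Per 24 h: 6.60 DD/day.
Duration = 240 / 6.60 = 36.364 ≈ 36.4 days.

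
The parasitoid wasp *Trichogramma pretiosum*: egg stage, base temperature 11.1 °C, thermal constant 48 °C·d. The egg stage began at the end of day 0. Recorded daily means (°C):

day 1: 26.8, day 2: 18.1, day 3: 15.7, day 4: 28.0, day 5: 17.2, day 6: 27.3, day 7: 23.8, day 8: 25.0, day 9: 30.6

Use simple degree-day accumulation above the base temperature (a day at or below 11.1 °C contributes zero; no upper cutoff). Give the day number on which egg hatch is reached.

day 5

Daily DD above 11.1 °C: 15.7, 7.0, 4.6, 16.9, 6.1, 16.2, 12.7, 13.9, 19.5.
Cumulative: 15.7, 22.7, 27.3, 44.2, 50.3, 66.5, 79.2, 93.1, 112.6.
The total first reaches 48 DD on day 5.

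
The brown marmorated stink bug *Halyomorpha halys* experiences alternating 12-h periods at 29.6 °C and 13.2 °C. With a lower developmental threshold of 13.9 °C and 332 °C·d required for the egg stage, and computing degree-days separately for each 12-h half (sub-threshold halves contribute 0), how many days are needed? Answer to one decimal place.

42.3 days

Day half: max(0, 29.6 − 13.9) × 0.5 = 15.7 × 0.5 = 7.85 DD.
Night half: max(0, 13.2 − 13.9) × 0.5 = 0.0 × 0.5 = 0.00 DD.
Per 24 h: 7.85 DD/day.
Duration = 332 / 7.85 = 42.293 ≈ 42.3 days.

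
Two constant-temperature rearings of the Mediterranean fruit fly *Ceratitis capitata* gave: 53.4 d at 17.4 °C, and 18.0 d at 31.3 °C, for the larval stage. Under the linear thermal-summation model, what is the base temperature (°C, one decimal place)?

Under the model K = D·(T − T_b), so D₁·(T₁ − T_b) = D₂·(T₂ − T_b).
53.4·(17.4 − T_b) = 18.0·(31.3 − T_b)
T_b = (53.4·17.4 − 18.0·31.3) / (53.4 − 18.0) = 365.76 / 35.4 = 10.332 °C ≈ 10.3 °C.

10.3 °C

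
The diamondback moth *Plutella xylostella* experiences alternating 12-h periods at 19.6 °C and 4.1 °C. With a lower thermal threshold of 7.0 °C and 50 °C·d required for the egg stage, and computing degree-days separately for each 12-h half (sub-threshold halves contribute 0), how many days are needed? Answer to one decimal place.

Day half: max(0, 19.6 − 7.0) × 0.5 = 12.6 × 0.5 = 6.30 DD.
Night half: max(0, 4.1 − 7.0) × 0.5 = 0.0 × 0.5 = 0.00 DD.
Per 24 h: 6.30 DD/day.
Duration = 50 / 6.30 = 7.937 ≈ 7.9 days.

7.9 days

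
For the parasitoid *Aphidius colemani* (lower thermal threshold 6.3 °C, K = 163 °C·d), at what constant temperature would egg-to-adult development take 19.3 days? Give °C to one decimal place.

Required daily accumulation = 163 / 19.3 = 8.446 DD/day.
T = T_base + 8.446 = 6.3 + 8.446 = 14.746 ≈ 14.7 °C.

14.7 °C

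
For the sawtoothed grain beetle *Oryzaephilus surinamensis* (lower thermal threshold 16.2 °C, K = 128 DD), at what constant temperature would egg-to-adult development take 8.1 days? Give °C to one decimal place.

32.0 °C

Required daily accumulation = 128 / 8.1 = 15.802 DD/day.
T = T_base + 15.802 = 16.2 + 15.802 = 32.002 ≈ 32.0 °C.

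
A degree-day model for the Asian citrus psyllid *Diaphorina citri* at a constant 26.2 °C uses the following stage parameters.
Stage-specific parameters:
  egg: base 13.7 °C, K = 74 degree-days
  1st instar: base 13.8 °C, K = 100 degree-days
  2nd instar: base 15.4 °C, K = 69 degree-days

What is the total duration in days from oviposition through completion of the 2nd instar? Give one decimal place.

20.4 days

egg: 74 / (26.2 − 13.7) = 74 / 12.5 = 5.920 d.
1st instar: 100 / (26.2 − 13.8) = 100 / 12.4 = 8.065 d.
2nd instar: 69 / (26.2 − 15.4) = 69 / 10.8 = 6.389 d.
Sum = 20.373 ≈ 20.4 days.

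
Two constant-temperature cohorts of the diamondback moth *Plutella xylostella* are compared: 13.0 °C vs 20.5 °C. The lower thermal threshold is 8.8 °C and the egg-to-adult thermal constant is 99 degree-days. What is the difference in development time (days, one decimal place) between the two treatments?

15.1 days

At 13.0 °C: 99 / (13.0 − 8.8) = 99 / 4.2 = 23.571 d.
At 20.5 °C: 99 / (20.5 − 8.8) = 99 / 11.7 = 8.462 d.
Difference = |23.571 − 8.462| = 15.110 ≈ 15.1 days.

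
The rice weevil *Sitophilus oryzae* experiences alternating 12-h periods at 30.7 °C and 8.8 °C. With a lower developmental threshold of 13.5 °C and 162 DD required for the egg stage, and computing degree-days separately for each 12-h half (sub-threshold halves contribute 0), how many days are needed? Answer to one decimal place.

Day half: max(0, 30.7 − 13.5) × 0.5 = 17.2 × 0.5 = 8.60 DD.
Night half: max(0, 8.8 − 13.5) × 0.5 = 0.0 × 0.5 = 0.00 DD.
Per 24 h: 8.60 DD/day.
Duration = 162 / 8.60 = 18.837 ≈ 18.8 days.

18.8 days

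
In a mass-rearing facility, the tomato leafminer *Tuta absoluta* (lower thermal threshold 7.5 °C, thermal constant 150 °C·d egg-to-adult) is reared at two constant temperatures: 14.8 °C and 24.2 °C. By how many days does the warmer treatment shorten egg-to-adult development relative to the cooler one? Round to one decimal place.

11.6 days

At 14.8 °C: 150 / (14.8 − 7.5) = 150 / 7.3 = 20.548 d.
At 24.2 °C: 150 / (24.2 − 7.5) = 150 / 16.7 = 8.982 d.
Difference = |20.548 − 8.982| = 11.566 ≈ 11.6 days.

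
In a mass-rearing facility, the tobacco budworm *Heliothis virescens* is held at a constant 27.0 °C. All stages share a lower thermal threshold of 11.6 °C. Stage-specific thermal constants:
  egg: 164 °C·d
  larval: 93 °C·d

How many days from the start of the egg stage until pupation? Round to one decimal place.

Daily accumulation at 27.0 °C = 27.0 − 11.6 = 15.4 DD/day.
Total K = 164 + 93 = 257 DD.
Total duration = 257 / 15.4 = 16.688 ≈ 16.7 days.

16.7 days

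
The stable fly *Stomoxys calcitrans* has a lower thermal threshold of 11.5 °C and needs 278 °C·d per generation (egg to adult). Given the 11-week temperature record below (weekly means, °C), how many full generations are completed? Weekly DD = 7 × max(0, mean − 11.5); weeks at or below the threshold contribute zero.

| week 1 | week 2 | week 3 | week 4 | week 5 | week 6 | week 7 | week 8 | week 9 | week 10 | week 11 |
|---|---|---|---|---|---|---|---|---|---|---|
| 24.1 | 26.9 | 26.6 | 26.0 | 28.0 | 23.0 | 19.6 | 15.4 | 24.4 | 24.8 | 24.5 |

Weekly DD (7 × max(0, T̄ − 11.5)): 88.2, 107.8, 105.7, 101.5, 115.5, 80.5, 56.7, 27.3, 90.3, 93.1, 91.0.
Season total = 957.6 DD.
Complete generations = ⌊957.6 / 278⌋ = 3.

3 generations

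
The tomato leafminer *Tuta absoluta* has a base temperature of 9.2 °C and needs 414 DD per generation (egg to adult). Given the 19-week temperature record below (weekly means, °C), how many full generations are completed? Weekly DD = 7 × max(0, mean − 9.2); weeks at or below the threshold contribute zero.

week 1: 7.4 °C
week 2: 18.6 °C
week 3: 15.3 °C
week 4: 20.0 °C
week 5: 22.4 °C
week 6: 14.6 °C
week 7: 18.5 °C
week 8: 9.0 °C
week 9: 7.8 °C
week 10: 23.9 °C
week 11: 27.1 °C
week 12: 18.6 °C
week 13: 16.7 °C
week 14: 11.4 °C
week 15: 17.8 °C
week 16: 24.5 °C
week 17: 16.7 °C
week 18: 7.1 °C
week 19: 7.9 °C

2 generations

Weekly DD (7 × max(0, T̄ − 9.2)): 0.0, 65.8, 42.7, 75.6, 92.4, 37.8, 65.1, 0.0, 0.0, 102.9, 125.3, 65.8, 52.5, 15.4, 60.2, 107.1, 52.5, 0.0, 0.0.
Season total = 961.1 DD.
Complete generations = ⌊961.1 / 414⌋ = 2.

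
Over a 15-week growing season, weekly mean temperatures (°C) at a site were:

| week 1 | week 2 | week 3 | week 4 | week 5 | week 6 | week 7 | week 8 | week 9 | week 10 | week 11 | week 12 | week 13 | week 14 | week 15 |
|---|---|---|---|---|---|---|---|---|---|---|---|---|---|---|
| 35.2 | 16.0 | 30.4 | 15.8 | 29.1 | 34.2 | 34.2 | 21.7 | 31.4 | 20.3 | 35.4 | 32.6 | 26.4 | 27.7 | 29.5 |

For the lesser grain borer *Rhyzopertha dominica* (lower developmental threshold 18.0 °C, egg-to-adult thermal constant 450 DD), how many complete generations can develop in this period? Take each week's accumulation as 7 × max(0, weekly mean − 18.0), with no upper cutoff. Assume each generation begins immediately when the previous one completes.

Weekly DD (7 × max(0, T̄ − 18.0)): 120.4, 0.0, 86.8, 0.0, 77.7, 113.4, 113.4, 25.9, 93.8, 16.1, 121.8, 102.2, 58.8, 67.9, 80.5.
Season total = 1078.7 DD.
Complete generations = ⌊1078.7 / 450⌋ = 2.

2 generations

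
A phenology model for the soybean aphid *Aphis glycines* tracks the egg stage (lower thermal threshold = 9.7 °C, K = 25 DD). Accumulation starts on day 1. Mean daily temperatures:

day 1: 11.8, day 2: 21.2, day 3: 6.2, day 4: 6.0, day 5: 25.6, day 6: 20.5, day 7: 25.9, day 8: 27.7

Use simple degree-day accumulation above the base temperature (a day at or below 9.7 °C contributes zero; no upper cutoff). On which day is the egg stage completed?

day 5

Daily DD above 9.7 °C: 2.1, 11.5, 0.0, 0.0, 15.9, 10.8, 16.2, 18.0.
Cumulative: 2.1, 13.6, 13.6, 13.6, 29.5, 40.3, 56.5, 74.5.
The total first reaches 25 DD on day 5.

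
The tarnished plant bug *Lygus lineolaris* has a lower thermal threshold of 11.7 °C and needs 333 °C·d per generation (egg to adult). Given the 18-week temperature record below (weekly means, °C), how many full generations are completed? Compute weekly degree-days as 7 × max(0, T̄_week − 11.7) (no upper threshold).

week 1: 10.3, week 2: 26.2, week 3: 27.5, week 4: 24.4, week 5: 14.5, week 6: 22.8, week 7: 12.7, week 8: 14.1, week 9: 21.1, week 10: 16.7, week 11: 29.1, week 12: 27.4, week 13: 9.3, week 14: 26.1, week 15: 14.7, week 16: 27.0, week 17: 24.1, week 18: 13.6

Weekly DD (7 × max(0, T̄ − 11.7)): 0.0, 101.5, 110.6, 88.9, 19.6, 77.7, 7.0, 16.8, 65.8, 35.0, 121.8, 109.9, 0.0, 100.8, 21.0, 107.1, 86.8, 13.3.
Season total = 1083.6 DD.
Complete generations = ⌊1083.6 / 333⌋ = 3.

3 generations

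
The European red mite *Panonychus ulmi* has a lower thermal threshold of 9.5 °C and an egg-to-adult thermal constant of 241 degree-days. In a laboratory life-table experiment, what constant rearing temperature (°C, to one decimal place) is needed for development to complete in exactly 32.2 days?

17.0 °C

Required daily accumulation = 241 / 32.2 = 7.484 DD/day.
T = T_base + 7.484 = 9.5 + 7.484 = 16.984 ≈ 17.0 °C.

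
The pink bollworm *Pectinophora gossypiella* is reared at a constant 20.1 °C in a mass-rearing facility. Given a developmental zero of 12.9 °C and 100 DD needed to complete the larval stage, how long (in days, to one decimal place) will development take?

13.9 days

Daily accumulation = 20.1 − 12.9 = 7.2 DD/day.
Duration = 100 / 7.2 = 13.889 ≈ 13.9 days.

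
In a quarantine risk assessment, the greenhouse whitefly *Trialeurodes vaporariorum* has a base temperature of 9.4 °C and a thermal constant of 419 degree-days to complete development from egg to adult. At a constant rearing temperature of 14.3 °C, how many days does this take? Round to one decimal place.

Daily accumulation = 14.3 − 9.4 = 4.9 DD/day.
Duration = 419 / 4.9 = 85.510 ≈ 85.5 days.

85.5 days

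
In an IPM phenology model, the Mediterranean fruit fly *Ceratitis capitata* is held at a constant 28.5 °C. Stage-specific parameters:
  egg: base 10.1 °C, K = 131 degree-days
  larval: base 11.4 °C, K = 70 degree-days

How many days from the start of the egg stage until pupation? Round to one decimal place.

11.2 days

egg: 131 / (28.5 − 10.1) = 131 / 18.4 = 7.120 d.
larval: 70 / (28.5 − 11.4) = 70 / 17.1 = 4.094 d.
Sum = 11.213 ≈ 11.2 days.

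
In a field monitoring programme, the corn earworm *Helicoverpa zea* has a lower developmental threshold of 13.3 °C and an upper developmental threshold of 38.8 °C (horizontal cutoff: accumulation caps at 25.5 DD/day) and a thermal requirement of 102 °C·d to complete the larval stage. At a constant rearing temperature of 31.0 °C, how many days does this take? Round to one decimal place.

5.8 days

Daily accumulation = 31.0 − 13.3 = 17.7 DD/day.
Duration = 102 / 17.7 = 5.763 ≈ 5.8 days.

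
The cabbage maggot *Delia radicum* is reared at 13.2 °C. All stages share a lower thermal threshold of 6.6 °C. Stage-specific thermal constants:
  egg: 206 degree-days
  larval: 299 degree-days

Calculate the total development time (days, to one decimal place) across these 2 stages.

76.5 days

Daily accumulation at 13.2 °C = 13.2 − 6.6 = 6.6 DD/day.
Total K = 206 + 299 = 505 DD.
Total duration = 505 / 6.6 = 76.515 ≈ 76.5 days.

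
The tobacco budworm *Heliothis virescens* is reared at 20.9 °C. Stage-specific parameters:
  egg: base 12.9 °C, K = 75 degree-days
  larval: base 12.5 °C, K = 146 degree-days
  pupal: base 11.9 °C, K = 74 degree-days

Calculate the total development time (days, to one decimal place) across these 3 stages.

35.0 days

egg: 75 / (20.9 − 12.9) = 75 / 8.0 = 9.375 d.
larval: 146 / (20.9 − 12.5) = 146 / 8.4 = 17.381 d.
pupal: 74 / (20.9 − 11.9) = 74 / 9.0 = 8.222 d.
Sum = 34.978 ≈ 35.0 days.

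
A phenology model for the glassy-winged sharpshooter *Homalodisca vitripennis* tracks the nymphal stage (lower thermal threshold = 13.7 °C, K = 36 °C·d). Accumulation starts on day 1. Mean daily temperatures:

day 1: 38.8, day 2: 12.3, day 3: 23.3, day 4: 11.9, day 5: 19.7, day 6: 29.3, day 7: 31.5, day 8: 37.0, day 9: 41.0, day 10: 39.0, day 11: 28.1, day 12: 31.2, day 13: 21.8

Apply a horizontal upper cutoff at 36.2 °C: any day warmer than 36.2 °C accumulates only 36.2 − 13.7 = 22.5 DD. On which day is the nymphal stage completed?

day 5

Daily DD above 13.7 °C (capped at 22.5): 22.5, 0.0, 9.6, 0.0, 6.0, 15.6, 17.8, 22.5, 22.5, 22.5, 14.4, 17.5, 8.1.
Cumulative: 22.5, 22.5, 32.1, 32.1, 38.1, 53.7, 71.5, 94.0, 116.5, 139.0, 153.4, 170.9, 179.0.
The total first reaches 36 DD on day 5.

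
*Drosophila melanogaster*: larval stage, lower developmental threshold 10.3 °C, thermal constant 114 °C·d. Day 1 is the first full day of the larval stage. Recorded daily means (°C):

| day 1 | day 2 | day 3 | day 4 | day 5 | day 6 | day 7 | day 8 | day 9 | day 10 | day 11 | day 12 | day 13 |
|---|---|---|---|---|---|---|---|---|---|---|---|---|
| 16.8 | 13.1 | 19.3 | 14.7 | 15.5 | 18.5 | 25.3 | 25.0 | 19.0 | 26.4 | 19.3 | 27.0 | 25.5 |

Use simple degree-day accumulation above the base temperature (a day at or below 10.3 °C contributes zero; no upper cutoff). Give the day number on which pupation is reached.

day 12

Daily DD above 10.3 °C: 6.5, 2.8, 9.0, 4.4, 5.2, 8.2, 15.0, 14.7, 8.7, 16.1, 9.0, 16.7, 15.2.
Cumulative: 6.5, 9.3, 18.3, 22.7, 27.9, 36.1, 51.1, 65.8, 74.5, 90.6, 99.6, 116.3, 131.5.
The total first reaches 114 DD on day 12.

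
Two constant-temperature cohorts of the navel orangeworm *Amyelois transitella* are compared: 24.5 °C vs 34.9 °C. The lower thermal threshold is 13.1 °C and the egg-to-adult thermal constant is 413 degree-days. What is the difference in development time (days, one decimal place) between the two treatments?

17.3 days

At 24.5 °C: 413 / (24.5 − 13.1) = 413 / 11.4 = 36.228 d.
At 34.9 °C: 413 / (34.9 − 13.1) = 413 / 21.8 = 18.945 d.
Difference = |36.228 − 18.945| = 17.283 ≈ 17.3 days.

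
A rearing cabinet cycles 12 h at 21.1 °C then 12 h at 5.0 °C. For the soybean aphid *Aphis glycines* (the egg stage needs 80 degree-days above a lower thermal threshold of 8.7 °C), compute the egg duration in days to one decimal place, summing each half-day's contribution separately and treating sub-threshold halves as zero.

12.9 days

Day half: max(0, 21.1 − 8.7) × 0.5 = 12.4 × 0.5 = 6.20 DD.
Night half: max(0, 5.0 − 8.7) × 0.5 = 0.0 × 0.5 = 0.00 DD.
Per 24 h: 6.20 DD/day.
Duration = 80 / 6.20 = 12.903 ≈ 12.9 days.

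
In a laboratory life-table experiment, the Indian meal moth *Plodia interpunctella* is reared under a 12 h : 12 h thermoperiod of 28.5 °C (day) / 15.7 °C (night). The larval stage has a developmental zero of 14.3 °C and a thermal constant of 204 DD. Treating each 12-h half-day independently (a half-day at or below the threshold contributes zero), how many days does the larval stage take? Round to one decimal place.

Day half: max(0, 28.5 − 14.3) × 0.5 = 14.2 × 0.5 = 7.10 DD.
Night half: max(0, 15.7 − 14.3) × 0.5 = 1.4 × 0.5 = 0.70 DD.
Per 24 h: 7.80 DD/day.
Duration = 204 / 7.80 = 26.154 ≈ 26.2 days.

26.2 days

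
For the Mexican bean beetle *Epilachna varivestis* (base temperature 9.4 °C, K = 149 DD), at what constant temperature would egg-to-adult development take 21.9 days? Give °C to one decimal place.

16.2 °C

Required daily accumulation = 149 / 21.9 = 6.804 DD/day.
T = T_base + 6.804 = 9.4 + 6.804 = 16.204 ≈ 16.2 °C.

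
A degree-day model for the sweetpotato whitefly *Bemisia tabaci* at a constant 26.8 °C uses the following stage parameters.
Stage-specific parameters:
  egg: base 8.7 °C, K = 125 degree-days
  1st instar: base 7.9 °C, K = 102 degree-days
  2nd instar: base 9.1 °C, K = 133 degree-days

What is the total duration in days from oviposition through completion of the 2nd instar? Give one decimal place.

egg: 125 / (26.8 − 8.7) = 125 / 18.1 = 6.906 d.
1st instar: 102 / (26.8 − 7.9) = 102 / 18.9 = 5.397 d.
2nd instar: 133 / (26.8 − 9.1) = 133 / 17.7 = 7.514 d.
Sum = 19.817 ≈ 19.8 days.

19.8 days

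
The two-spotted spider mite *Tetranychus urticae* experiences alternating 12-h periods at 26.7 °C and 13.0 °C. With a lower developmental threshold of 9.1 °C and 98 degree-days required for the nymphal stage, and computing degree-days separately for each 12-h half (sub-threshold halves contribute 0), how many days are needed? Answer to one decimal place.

Day half: max(0, 26.7 − 9.1) × 0.5 = 17.6 × 0.5 = 8.80 DD.
Night half: max(0, 13.0 − 9.1) × 0.5 = 3.9 × 0.5 = 1.95 DD.
Per 24 h: 10.75 DD/day.
Duration = 98 / 10.75 = 9.116 ≈ 9.1 days.

9.1 days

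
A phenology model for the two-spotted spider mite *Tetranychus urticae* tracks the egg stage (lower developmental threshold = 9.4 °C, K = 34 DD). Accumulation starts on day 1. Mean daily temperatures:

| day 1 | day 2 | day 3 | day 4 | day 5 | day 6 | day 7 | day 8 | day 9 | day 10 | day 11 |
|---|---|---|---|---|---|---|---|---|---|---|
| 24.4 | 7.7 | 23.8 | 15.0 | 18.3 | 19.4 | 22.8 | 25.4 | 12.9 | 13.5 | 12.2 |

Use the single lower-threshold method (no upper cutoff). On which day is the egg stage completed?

Daily DD above 9.4 °C: 15.0, 0.0, 14.4, 5.6, 8.9, 10.0, 13.4, 16.0, 3.5, 4.1, 2.8.
Cumulative: 15.0, 15.0, 29.4, 35.0, 43.9, 53.9, 67.3, 83.3, 86.8, 90.9, 93.7.
The total first reaches 34 DD on day 4.

day 4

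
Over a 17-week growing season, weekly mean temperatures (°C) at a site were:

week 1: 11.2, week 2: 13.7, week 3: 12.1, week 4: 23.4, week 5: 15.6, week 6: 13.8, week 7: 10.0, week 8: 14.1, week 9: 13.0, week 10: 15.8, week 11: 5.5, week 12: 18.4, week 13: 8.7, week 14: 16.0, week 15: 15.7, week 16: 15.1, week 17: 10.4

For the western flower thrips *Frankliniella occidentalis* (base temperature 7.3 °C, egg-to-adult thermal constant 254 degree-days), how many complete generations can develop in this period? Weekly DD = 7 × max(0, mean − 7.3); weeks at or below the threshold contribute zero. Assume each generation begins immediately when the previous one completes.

3 generations

Weekly DD (7 × max(0, T̄ − 7.3)): 27.3, 44.8, 33.6, 112.7, 58.1, 45.5, 18.9, 47.6, 39.9, 59.5, 0.0, 77.7, 9.8, 60.9, 58.8, 54.6, 21.7.
Season total = 771.4 DD.
Complete generations = ⌊771.4 / 254⌋ = 3.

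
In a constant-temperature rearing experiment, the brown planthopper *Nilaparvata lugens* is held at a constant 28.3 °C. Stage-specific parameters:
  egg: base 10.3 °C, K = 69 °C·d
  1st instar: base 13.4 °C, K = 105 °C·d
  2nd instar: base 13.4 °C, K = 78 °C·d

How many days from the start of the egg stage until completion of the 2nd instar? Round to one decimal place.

egg: 69 / (28.3 − 10.3) = 69 / 18.0 = 3.833 d.
1st instar: 105 / (28.3 − 13.4) = 105 / 14.9 = 7.047 d.
2nd instar: 78 / (28.3 − 13.4) = 78 / 14.9 = 5.235 d.
Sum = 16.115 ≈ 16.1 days.

16.1 days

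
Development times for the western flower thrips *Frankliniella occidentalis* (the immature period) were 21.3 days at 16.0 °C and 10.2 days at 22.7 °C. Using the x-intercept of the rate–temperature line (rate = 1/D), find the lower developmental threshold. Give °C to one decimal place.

9.8 °C

Under the model K = D·(T − T_b), so D₁·(T₁ − T_b) = D₂·(T₂ − T_b).
21.3·(16.0 − T_b) = 10.2·(22.7 − T_b)
T_b = (21.3·16.0 − 10.2·22.7) / (21.3 − 10.2) = 109.26 / 11.1 = 9.843 °C ≈ 9.8 °C.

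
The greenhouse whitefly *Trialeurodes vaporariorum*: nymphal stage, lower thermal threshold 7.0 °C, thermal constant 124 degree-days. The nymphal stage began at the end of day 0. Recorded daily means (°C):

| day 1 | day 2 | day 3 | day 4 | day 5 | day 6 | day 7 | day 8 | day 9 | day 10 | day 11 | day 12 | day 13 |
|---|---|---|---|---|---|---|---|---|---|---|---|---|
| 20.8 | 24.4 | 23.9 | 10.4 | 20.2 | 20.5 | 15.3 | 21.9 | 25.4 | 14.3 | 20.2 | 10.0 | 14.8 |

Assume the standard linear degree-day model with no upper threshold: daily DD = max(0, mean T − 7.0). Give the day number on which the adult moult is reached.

day 10

Daily DD above 7.0 °C: 13.8, 17.4, 16.9, 3.4, 13.2, 13.5, 8.3, 14.9, 18.4, 7.3, 13.2, 3.0, 7.8.
Cumulative: 13.8, 31.2, 48.1, 51.5, 64.7, 78.2, 86.5, 101.4, 119.8, 127.1, 140.3, 143.3, 151.1.
The total first reaches 124 DD on day 10.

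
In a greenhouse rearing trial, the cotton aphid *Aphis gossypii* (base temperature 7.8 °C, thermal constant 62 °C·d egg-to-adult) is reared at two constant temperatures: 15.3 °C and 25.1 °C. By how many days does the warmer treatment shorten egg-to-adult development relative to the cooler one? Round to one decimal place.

4.7 days

At 15.3 °C: 62 / (15.3 − 7.8) = 62 / 7.5 = 8.267 d.
At 25.1 °C: 62 / (25.1 − 7.8) = 62 / 17.3 = 3.584 d.
Difference = |8.267 − 3.584| = 4.683 ≈ 4.7 days.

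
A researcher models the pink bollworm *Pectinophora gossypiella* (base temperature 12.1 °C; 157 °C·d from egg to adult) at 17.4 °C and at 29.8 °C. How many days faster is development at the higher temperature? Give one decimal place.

At 17.4 °C: 157 / (17.4 − 12.1) = 157 / 5.3 = 29.623 d.
At 29.8 °C: 157 / (29.8 − 12.1) = 157 / 17.7 = 8.870 d.
Difference = |29.623 − 8.870| = 20.753 ≈ 20.8 days.

20.8 days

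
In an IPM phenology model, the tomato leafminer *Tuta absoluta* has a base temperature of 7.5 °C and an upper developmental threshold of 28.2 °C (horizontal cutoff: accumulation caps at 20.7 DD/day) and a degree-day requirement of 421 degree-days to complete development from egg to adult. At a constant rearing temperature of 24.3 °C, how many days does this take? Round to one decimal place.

Daily accumulation = 24.3 − 7.5 = 16.8 DD/day.
Duration = 421 / 16.8 = 25.060 ≈ 25.1 days.

25.1 days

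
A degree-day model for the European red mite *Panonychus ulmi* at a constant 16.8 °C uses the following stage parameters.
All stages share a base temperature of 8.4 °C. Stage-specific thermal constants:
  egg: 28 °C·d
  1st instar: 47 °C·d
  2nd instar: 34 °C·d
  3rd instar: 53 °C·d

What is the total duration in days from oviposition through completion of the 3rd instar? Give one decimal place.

Daily accumulation at 16.8 °C = 16.8 − 8.4 = 8.4 DD/day.
Total K = 28 + 47 + 34 + 53 = 162 DD.
Total duration = 162 / 8.4 = 19.286 ≈ 19.3 days.

19.3 days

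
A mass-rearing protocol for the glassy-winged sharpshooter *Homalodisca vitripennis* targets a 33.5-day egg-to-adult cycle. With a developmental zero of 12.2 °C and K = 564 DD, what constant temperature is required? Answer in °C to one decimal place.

Required daily accumulation = 564 / 33.5 = 16.836 DD/day.
T = T_base + 16.836 = 12.2 + 16.836 = 29.036 ≈ 29.0 °C.

29.0 °C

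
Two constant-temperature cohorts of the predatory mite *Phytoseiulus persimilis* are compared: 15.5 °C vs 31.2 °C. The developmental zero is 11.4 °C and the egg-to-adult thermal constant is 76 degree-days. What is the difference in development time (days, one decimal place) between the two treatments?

At 15.5 °C: 76 / (15.5 − 11.4) = 76 / 4.1 = 18.537 d.
At 31.2 °C: 76 / (31.2 − 11.4) = 76 / 19.8 = 3.838 d.
Difference = |18.537 − 3.838| = 14.698 ≈ 14.7 days.

14.7 days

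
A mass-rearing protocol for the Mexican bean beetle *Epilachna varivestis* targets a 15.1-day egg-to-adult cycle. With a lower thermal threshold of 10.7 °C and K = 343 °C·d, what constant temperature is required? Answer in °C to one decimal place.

33.4 °C

Required daily accumulation = 343 / 15.1 = 22.715 DD/day.
T = T_base + 22.715 = 10.7 + 22.715 = 33.415 ≈ 33.4 °C.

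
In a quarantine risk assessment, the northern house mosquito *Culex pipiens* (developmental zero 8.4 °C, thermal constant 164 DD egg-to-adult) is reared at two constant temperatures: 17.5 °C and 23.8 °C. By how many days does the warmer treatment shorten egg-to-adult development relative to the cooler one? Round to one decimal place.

7.4 days

At 17.5 °C: 164 / (17.5 − 8.4) = 164 / 9.1 = 18.022 d.
At 23.8 °C: 164 / (23.8 − 8.4) = 164 / 15.4 = 10.649 d.
Difference = |18.022 − 10.649| = 7.373 ≈ 7.4 days.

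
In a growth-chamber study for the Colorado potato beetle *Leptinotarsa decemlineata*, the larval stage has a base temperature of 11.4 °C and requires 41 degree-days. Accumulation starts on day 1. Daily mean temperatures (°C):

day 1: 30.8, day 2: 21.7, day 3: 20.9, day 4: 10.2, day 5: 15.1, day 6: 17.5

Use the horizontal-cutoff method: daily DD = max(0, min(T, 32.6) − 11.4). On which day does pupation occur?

day 5

Daily DD above 11.4 °C (capped at 21.2): 19.4, 10.3, 9.5, 0.0, 3.7, 6.1.
Cumulative: 19.4, 29.7, 39.2, 39.2, 42.9, 49.0.
The total first reaches 41 DD on day 5.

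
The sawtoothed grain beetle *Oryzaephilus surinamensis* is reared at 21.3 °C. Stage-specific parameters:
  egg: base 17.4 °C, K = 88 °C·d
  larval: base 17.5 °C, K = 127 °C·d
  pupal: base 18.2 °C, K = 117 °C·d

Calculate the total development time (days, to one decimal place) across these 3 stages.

93.7 days

egg: 88 / (21.3 − 17.4) = 88 / 3.9 = 22.564 d.
larval: 127 / (21.3 − 17.5) = 127 / 3.8 = 33.421 d.
pupal: 117 / (21.3 − 18.2) = 117 / 3.1 = 37.742 d.
Sum = 93.727 ≈ 93.7 days.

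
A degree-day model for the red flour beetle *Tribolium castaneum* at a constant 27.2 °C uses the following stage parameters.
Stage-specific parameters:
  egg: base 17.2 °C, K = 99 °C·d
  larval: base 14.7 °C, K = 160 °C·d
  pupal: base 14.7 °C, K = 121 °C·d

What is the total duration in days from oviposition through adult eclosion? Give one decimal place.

32.4 days

egg: 99 / (27.2 − 17.2) = 99 / 10.0 = 9.900 d.
larval: 160 / (27.2 − 14.7) = 160 / 12.5 = 12.800 d.
pupal: 121 / (27.2 − 14.7) = 121 / 12.5 = 9.680 d.
Sum = 32.380 ≈ 32.4 days.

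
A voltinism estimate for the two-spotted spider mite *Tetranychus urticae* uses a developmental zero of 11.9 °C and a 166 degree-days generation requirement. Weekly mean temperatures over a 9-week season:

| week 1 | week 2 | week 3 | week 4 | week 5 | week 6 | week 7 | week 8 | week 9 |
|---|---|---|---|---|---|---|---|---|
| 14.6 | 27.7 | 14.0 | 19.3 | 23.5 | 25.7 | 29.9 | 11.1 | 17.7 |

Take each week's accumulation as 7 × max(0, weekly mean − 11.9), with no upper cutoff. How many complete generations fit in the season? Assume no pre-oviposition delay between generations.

3 generations

Weekly DD (7 × max(0, T̄ − 11.9)): 18.9, 110.6, 14.7, 51.8, 81.2, 96.6, 126.0, 0.0, 40.6.
Season total = 540.4 DD.
Complete generations = ⌊540.4 / 166⌋ = 3.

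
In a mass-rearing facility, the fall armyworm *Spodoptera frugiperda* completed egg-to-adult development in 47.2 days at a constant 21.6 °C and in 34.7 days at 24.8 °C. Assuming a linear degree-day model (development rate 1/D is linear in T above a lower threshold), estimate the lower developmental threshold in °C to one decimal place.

Linear rate model ⇒ the product D·(T − T_b) is constant across temperatures.
47.2·(21.6 − T_b) = 34.7·(24.8 − T_b)
T_b = (47.2·21.6 − 34.7·24.8) / (47.2 − 34.7) = 158.96 / 12.5 = 12.717 °C ≈ 12.7 °C.

12.7 °C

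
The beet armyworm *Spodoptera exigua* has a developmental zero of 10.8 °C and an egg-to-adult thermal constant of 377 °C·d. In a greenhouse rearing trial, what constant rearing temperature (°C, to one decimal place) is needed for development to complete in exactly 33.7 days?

22.0 °C

Required daily accumulation = 377 / 33.7 = 11.187 DD/day.
T = T_base + 11.187 = 10.8 + 11.187 = 21.987 ≈ 22.0 °C.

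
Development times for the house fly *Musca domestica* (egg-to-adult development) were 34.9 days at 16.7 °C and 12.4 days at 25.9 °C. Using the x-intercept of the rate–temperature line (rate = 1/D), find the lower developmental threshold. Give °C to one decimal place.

Under the model K = D·(T − T_b), so D₁·(T₁ − T_b) = D₂·(T₂ − T_b).
34.9·(16.7 − T_b) = 12.4·(25.9 − T_b)
T_b = (34.9·16.7 − 12.4·25.9) / (34.9 − 12.4) = 261.67 / 22.5 = 11.630 °C ≈ 11.6 °C.

11.6 °C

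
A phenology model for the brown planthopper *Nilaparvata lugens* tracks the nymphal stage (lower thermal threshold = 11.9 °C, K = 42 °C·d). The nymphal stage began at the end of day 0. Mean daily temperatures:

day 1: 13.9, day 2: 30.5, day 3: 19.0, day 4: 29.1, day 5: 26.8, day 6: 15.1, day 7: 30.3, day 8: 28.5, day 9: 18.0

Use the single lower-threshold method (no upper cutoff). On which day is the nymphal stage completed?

Daily DD above 11.9 °C: 2.0, 18.6, 7.1, 17.2, 14.9, 3.2, 18.4, 16.6, 6.1.
Cumulative: 2.0, 20.6, 27.7, 44.9, 59.8, 63.0, 81.4, 98.0, 104.1.
The total first reaches 42 DD on day 4.

day 4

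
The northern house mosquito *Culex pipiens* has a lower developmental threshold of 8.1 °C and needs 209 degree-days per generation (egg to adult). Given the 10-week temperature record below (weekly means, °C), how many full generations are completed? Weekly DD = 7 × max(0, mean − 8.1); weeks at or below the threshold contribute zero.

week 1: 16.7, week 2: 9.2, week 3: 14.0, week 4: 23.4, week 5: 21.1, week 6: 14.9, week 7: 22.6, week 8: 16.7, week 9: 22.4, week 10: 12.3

Weekly DD (7 × max(0, T̄ − 8.1)): 60.2, 7.7, 41.3, 107.1, 91.0, 47.6, 101.5, 60.2, 100.1, 29.4.
Season total = 646.1 DD.
Complete generations = ⌊646.1 / 209⌋ = 3.

3 generations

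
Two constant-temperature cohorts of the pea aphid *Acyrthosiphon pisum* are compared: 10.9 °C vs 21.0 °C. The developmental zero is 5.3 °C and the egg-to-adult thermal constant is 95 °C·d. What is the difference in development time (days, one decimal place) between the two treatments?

At 10.9 °C: 95 / (10.9 − 5.3) = 95 / 5.6 = 16.964 d.
At 21.0 °C: 95 / (21.0 − 5.3) = 95 / 15.7 = 6.051 d.
Difference = |16.964 − 6.051| = 10.913 ≈ 10.9 days.

10.9 days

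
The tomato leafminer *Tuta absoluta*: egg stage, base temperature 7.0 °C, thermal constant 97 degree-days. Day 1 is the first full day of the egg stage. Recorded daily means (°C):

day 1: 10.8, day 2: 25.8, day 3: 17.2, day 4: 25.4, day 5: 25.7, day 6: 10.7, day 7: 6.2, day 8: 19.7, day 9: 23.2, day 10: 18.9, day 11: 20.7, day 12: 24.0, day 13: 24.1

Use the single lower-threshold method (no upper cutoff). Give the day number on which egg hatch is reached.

day 9

Daily DD above 7.0 °C: 3.8, 18.8, 10.2, 18.4, 18.7, 3.7, 0.0, 12.7, 16.2, 11.9, 13.7, 17.0, 17.1.
Cumulative: 3.8, 22.6, 32.8, 51.2, 69.9, 73.6, 73.6, 86.3, 102.5, 114.4, 128.1, 145.1, 162.2.
The total first reaches 97 DD on day 9.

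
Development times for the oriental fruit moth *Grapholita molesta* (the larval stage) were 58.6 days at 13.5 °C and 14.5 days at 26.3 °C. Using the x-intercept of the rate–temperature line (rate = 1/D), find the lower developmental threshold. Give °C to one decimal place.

9.3 °C

Equal thermal constants: D₁(T₁ − T_b) = D₂(T₂ − T_b).
58.6·(13.5 − T_b) = 14.5·(26.3 − T_b)
T_b = (58.6·13.5 − 14.5·26.3) / (58.6 − 14.5) = 409.75 / 44.1 = 9.291 °C ≈ 9.3 °C.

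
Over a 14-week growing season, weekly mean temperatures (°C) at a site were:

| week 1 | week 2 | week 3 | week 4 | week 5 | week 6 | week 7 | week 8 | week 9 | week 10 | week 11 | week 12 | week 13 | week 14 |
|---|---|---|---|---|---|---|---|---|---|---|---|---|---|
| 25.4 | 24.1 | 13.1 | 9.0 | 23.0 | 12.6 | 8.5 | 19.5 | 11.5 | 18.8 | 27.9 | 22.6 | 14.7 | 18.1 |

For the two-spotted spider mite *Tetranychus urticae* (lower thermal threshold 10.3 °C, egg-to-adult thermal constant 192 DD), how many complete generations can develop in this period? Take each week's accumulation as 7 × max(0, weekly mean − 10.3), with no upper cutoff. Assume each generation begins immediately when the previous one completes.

Weekly DD (7 × max(0, T̄ − 10.3)): 105.7, 96.6, 19.6, 0.0, 88.9, 16.1, 0.0, 64.4, 8.4, 59.5, 123.2, 86.1, 30.8, 54.6.
Season total = 753.9 DD.
Complete generations = ⌊753.9 / 192⌋ = 3.

3 generations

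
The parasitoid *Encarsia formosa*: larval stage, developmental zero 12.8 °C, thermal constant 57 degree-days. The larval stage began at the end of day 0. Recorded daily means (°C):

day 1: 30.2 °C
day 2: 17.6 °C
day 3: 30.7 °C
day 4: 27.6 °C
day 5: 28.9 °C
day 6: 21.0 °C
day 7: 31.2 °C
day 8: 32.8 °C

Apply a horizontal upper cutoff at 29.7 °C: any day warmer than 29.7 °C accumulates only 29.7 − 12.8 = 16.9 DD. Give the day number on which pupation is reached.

Daily DD above 12.8 °C (capped at 16.9): 16.9, 4.8, 16.9, 14.8, 16.1, 8.2, 16.9, 16.9.
Cumulative: 16.9, 21.7, 38.6, 53.4, 69.5, 77.7, 94.6, 111.5.
The total first reaches 57 DD on day 5.

day 5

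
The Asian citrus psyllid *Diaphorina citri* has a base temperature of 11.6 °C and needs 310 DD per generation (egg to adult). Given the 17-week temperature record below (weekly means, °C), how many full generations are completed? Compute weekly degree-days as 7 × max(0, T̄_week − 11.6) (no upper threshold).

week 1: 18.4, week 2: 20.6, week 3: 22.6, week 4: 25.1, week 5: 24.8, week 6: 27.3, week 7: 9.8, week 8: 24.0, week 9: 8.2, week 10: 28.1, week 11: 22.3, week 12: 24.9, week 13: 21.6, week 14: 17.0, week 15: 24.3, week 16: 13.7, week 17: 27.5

3 generations

Weekly DD (7 × max(0, T̄ − 11.6)): 47.6, 63.0, 77.0, 94.5, 92.4, 109.9, 0.0, 86.8, 0.0, 115.5, 74.9, 93.1, 70.0, 37.8, 88.9, 14.7, 111.3.
Season total = 1177.4 DD.
Complete generations = ⌊1177.4 / 310⌋ = 3.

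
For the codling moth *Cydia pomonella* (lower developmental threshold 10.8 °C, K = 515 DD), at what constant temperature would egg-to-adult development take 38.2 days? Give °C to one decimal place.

24.3 °C

Required daily accumulation = 515 / 38.2 = 13.482 DD/day.
T = T_base + 13.482 = 10.8 + 13.482 = 24.282 ≈ 24.3 °C.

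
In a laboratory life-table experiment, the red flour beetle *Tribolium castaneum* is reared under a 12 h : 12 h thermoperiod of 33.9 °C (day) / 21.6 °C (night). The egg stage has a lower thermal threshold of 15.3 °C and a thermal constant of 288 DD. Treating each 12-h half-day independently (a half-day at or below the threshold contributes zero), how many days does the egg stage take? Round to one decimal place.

23.1 days

Day half: max(0, 33.9 − 15.3) × 0.5 = 18.6 × 0.5 = 9.30 DD.
Night half: max(0, 21.6 − 15.3) × 0.5 = 6.3 × 0.5 = 3.15 DD.
Per 24 h: 12.45 DD/day.
Duration = 288 / 12.45 = 23.133 ≈ 23.1 days.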